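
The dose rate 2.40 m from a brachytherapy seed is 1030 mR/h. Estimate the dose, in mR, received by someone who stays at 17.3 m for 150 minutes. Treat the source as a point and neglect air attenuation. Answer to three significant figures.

By the inverse-square law, rate at 17.3 m:
1030 × (2.40/17.3)² = 1030 × 0.01925 = 19.83 mR/h.
Dose = rate × time = 19.83 mR/h × 2.500 h = 49.57 mR.

49.6 mR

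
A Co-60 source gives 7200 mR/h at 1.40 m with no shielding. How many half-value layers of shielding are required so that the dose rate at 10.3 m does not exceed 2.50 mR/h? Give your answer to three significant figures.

5.73 half-value layers

At 10.3 m, distance alone gives 7200 × (1.40/10.3)² = 7200 × 0.01847 = 133.0 mR/h.
Further attenuation needed: 133.0/2.50 = 53.20.
n = log₂(53.20) = 5.733 half-value layers.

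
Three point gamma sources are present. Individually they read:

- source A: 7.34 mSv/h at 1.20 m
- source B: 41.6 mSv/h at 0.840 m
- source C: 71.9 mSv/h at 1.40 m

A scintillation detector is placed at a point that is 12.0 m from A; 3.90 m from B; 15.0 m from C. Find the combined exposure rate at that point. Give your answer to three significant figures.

Each source contributes Iᵢ·(dᵢ/rᵢ)²; contributions add.
A: 7.34 × (1.20/12.0)² = 0.07340 mSv/h
B: 41.6 × (0.840/3.90)² = 1.930 mSv/h
C: 71.9 × (1.40/15.0)² = 0.6263 mSv/h
Total = 0.07340 + 1.930 + 0.6263 = 2.630 mSv/h.

2.63 mSv/h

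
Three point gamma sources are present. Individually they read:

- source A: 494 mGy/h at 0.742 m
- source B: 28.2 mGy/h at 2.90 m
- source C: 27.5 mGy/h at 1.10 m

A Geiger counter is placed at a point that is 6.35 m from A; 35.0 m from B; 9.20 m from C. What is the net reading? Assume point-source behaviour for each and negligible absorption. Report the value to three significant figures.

7.33 mGy/h

Each source contributes Iᵢ·(dᵢ/rᵢ)²; contributions add.
A: 494 × (0.742/6.35)² = 6.745 mGy/h
B: 28.2 × (2.90/35.0)² = 0.1936 mGy/h
C: 27.5 × (1.10/9.20)² = 0.3931 mGy/h
Total = 6.745 + 0.1936 + 0.3931 = 7.332 mGy/h.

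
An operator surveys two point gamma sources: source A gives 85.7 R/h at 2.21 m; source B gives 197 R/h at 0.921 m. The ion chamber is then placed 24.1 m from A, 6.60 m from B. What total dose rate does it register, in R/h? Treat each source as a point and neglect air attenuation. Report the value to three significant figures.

Each source contributes Iᵢ·(dᵢ/rᵢ)²; contributions add.
A: 85.7 × (2.21/24.1)² = 0.7207 R/h
B: 197 × (0.921/6.60)² = 3.836 R/h
Total = 0.7207 + 3.836 = 4.557 R/h.

4.56 R/h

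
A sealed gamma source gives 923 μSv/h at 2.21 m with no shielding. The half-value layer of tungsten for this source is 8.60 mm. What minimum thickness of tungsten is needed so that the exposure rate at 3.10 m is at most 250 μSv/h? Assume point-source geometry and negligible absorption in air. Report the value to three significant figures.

7.81 mm

At 3.10 m, distance alone gives (2.21/3.10)² = 0.5082, so 923 × 0.5082 = 469.1 μSv/h.
Further attenuation needed: 469.1/250 = 1.876.
n = log₂(1.876) = 0.9077 half-value layers.
Thickness = 0.9077 × 8.60 mm = 7.806 mm.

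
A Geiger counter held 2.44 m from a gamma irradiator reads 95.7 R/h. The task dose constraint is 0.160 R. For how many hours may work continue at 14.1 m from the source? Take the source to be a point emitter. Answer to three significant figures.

By the inverse-square law, rate at 14.1 m:
(2.44/14.1)² = 0.02995, so 95.7 × 0.02995 = 2.866 R/h.
Stay time = 0.160 R ÷ 2.866 R/h = 0.05583 h.

0.0558 h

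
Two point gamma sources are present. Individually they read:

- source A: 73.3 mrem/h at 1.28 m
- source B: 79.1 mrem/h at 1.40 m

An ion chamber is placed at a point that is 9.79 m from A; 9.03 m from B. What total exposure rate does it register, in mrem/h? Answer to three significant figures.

Each source contributes Iᵢ·(dᵢ/rᵢ)²; contributions add.
A: 73.3 × (1.28/9.79)² = 1.253 mrem/h
B: 79.1 × (1.40/9.03)² = 1.901 mrem/h
Total = 1.253 + 1.901 = 3.154 mrem/h.

3.15 mrem/h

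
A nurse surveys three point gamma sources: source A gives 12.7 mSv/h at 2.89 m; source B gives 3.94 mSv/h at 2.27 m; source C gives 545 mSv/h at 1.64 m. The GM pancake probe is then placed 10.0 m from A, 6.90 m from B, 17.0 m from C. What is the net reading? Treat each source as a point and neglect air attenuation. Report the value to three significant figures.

Each source contributes Iᵢ·(dᵢ/rᵢ)²; contributions add.
A: 12.7 × (2.89/10.0)² = 1.061 mSv/h
B: 3.94 × (2.27/6.90)² = 0.4264 mSv/h
C: 545 × (1.64/17.0)² = 5.072 mSv/h
Total = 1.061 + 0.4264 + 5.072 = 6.559 mSv/h.

6.56 mSv/h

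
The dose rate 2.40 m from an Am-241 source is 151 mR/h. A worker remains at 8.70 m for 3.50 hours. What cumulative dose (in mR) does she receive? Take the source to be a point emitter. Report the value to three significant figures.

40.2 mR

By the inverse-square law, rate at 8.70 m:
151 × (2.40/8.70)² = 151 × 0.07610 = 11.49 mR/h.
Dose = rate × time = 11.49 mR/h × 3.500 h = 40.22 mR.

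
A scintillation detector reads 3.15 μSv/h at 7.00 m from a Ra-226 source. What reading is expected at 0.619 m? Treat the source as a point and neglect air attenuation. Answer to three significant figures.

403 μSv/h

By the inverse-square law, the rate at 0.619 m is
3.15 × (7.00/0.619)² = 3.15 × 127.9 = 402.9 μSv/h.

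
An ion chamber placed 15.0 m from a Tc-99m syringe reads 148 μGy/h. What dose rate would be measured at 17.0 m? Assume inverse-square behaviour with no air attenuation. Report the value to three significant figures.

Using I₁d₁² = I₂d₂², scaling from 15.0 m to 17.0 m:
(15.0/17.0)² = 0.7785, so 148 × 0.7785 = 115.2 μGy/h.

115 μGy/h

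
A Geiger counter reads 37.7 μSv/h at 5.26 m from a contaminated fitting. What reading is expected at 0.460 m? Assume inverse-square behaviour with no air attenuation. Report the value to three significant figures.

Intensity scales as (d₁/d₂)², so the rate at 0.460 m is
37.7 × (5.26/0.460)² = 37.7 × 130.8 = 4931 μSv/h.

4930 μSv/h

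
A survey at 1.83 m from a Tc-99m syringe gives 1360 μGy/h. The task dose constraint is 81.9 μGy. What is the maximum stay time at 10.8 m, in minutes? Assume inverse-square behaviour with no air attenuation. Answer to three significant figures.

Applying the 1/r² law, rate at 10.8 m:
(1.83/10.8)² = 0.02871, so 1360 × 0.02871 = 39.05 μGy/h.
Stay time = 81.9 μGy ÷ 39.05 μGy/h = 2.097 h = 125.8 min.

126 min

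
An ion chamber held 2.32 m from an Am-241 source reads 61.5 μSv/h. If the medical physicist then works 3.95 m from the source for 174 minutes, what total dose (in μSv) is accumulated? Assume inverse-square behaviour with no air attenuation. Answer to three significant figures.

Since intensity falls as 1/r², rate at 3.95 m:
61.5 × (2.32/3.95)² = 61.5 × 0.3450 = 21.22 μSv/h.
Dose = rate × time = 21.22 μSv/h × 2.900 h = 61.54 μSv.

61.5 μSv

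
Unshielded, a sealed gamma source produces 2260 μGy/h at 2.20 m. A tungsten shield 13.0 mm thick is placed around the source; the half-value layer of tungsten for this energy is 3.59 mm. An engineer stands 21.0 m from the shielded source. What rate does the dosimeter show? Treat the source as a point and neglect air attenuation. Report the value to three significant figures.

Distance alone: 2260 × (2.20/21.0)² = 2260 × 0.01098 = 24.81 μGy/h.
Shield: 13.0/3.59 = 3.621 half-value layers → attenuation 2^(−3.621) = 0.08128.
Combined: 24.81 × 0.08128 = 2.017 μGy/h.

2.02 μGy/h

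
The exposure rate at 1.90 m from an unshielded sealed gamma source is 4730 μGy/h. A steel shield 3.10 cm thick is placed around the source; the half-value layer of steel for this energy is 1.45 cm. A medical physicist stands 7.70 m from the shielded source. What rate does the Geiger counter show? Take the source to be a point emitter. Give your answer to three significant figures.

65.4 μGy/h

Distance alone: (1.90/7.70)² = 0.06089, so 4730 × 0.06089 = 288.0 μGy/h.
Shield: 3.10/1.45 = 2.138 half-value layers → attenuation 2^(−2.138) = 0.2272.
Combined: 288.0 × 0.2272 = 65.43 μGy/h.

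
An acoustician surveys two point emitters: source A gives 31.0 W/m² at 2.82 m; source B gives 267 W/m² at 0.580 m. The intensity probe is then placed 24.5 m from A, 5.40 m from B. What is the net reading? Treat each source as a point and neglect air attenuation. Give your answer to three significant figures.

3.49 W/m²

By superposition, sum each source's inverse-square contribution:
A: 31.0 × (2.82/24.5)² = 0.4107 W/m²
B: 267 × (0.580/5.40)² = 3.080 W/m²
Total = 0.4107 + 3.080 = 3.491 W/m².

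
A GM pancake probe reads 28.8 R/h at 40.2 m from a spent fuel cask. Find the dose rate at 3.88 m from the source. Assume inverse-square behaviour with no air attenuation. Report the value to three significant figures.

3090 R/h

Applying the 1/r² law, the rate at 3.88 m is
28.8 × (40.2/3.88)² = 28.8 × 107.3 = 3090 R/h.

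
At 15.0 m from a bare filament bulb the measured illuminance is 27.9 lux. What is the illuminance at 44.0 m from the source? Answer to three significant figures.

3.24 lux

Using I₁d₁² = I₂d₂², scaling from 15.0 m to 44.0 m:
27.9 × (15.0/44.0)² = 27.9 × 0.1162 = 3.242 lux.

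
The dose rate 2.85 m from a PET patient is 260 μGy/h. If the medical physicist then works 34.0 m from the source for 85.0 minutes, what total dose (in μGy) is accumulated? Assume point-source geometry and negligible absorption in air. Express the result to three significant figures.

Using I₁d₁² = I₂d₂², rate at 34.0 m:
(2.85/34.0)² = 0.007026, so 260 × 0.007026 = 1.827 μGy/h.
Dose = rate × time = 1.827 μGy/h × 1.417 h = 2.589 μGy.

2.59 μGy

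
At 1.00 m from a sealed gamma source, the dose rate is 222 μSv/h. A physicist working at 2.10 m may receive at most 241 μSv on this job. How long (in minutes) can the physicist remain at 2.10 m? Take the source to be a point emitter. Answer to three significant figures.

287 min

Applying the 1/r² law, rate at 2.10 m:
(1.00/2.10)² = 0.2268, so 222 × 0.2268 = 50.35 μSv/h.
Stay time = 241 μSv ÷ 50.35 μSv/h = 4.786 h = 287.2 min.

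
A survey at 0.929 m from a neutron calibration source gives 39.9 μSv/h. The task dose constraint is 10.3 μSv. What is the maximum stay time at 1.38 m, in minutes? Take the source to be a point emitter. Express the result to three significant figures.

34.2 min

Applying the 1/r² law, rate at 1.38 m:
(0.929/1.38)² = 0.4532, so 39.9 × 0.4532 = 18.08 μSv/h.
Stay time = 10.3 μSv ÷ 18.08 μSv/h = 0.5697 h = 34.18 min.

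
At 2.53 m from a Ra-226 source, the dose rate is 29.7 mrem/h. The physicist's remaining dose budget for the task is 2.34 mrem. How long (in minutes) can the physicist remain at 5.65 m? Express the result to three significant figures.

Intensity scales as (d₁/d₂)², so rate at 5.65 m:
29.7 × (2.53/5.65)² = 29.7 × 0.2005 = 5.955 mrem/h.
Stay time = 2.34 mrem ÷ 5.955 mrem/h = 0.3929 h = 23.57 min.

23.6 min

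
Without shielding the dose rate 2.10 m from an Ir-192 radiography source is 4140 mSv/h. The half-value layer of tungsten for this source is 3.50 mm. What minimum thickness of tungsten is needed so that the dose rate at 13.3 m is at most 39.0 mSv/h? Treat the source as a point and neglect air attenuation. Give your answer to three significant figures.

At 13.3 m, distance alone gives (2.10/13.3)² = 0.02493, so 4140 × 0.02493 = 103.2 mSv/h.
Further attenuation needed: 103.2/39.0 = 2.646.
n = log₂(2.646) = 1.404 half-value layers.
Thickness = 1.404 × 3.50 mm = 4.914 mm.

4.91 mm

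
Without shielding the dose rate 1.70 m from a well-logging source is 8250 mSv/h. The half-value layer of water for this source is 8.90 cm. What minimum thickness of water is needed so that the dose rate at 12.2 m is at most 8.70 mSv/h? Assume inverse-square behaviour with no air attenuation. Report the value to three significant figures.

37.4 cm

At 12.2 m, distance alone gives (1.70/12.2)² = 0.01942, so 8250 × 0.01942 = 160.2 mSv/h.
Further attenuation needed: 160.2/8.70 = 18.41.
n = log₂(18.41) = 4.202 half-value layers.
Thickness = 4.202 × 8.90 cm = 37.40 cm.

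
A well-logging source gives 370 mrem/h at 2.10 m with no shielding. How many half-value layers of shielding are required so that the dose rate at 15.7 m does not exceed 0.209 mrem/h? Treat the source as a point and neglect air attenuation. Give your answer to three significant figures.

4.99 half-value layers

At 15.7 m, distance alone gives (2.10/15.7)² = 0.01789, so 370 × 0.01789 = 6.619 mrem/h.
Further attenuation needed: 6.619/0.209 = 31.67.
n = log₂(31.67) = 4.985 half-value layers.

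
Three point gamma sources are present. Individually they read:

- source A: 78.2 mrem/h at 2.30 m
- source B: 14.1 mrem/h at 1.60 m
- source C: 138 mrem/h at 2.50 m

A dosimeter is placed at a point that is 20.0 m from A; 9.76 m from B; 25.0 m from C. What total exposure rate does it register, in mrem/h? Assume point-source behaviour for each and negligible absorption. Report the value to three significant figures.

2.79 mrem/h

By superposition, sum each source's inverse-square contribution:
A: 78.2 × (2.30/20.0)² = 1.034 mrem/h
B: 14.1 × (1.60/9.76)² = 0.3789 mrem/h
C: 138 × (2.50/25.0)² = 1.380 mrem/h
Total = 1.034 + 0.3789 + 1.380 = 2.793 mrem/h.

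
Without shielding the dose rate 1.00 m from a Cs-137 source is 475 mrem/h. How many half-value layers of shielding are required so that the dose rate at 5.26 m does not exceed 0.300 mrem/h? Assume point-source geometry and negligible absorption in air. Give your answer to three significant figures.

5.84 half-value layers

At 5.26 m, distance alone gives (1.00/5.26)² = 0.03614, so 475 × 0.03614 = 17.17 mrem/h.
Further attenuation needed: 17.17/0.300 = 57.23.
n = log₂(57.23) = 5.839 half-value layers.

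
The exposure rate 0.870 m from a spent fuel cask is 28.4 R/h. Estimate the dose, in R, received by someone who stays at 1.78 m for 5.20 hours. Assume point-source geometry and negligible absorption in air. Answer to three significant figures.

35.3 R

Since intensity falls as 1/r², rate at 1.78 m:
(0.870/1.78)² = 0.2389, so 28.4 × 0.2389 = 6.785 R/h.
Dose = rate × time = 6.785 R/h × 5.200 h = 35.28 R.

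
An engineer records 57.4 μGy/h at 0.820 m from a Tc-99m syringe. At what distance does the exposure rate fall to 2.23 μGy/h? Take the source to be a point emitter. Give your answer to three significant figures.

Intensity scales as (d₁/d₂)², so d₂ = d₁·√(I₁/I₂).
I₁/I₂ = 57.4/2.23 = 25.74, so d₂ = 0.820 × √25.74 = 4.160 m.

4.16 m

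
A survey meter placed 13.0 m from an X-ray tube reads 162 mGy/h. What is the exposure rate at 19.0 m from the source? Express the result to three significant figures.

Intensity scales as (d₁/d₂)², so scaling from 13.0 m to 19.0 m:
162 × (13.0/19.0)² = 162 × 0.4681 = 75.83 mGy/h.

75.8 mGy/h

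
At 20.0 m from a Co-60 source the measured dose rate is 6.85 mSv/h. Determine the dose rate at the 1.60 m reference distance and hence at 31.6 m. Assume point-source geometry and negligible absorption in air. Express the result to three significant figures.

1070 mSv/h; 2.74 mSv/h

Since intensity falls as 1/r²,
At 1.60 m: 6.85 × (20.0/1.60)² = 6.85 × 156.2 = 1070 mSv/h
At 31.6 m: 1070 × (1.60/31.6)² = 1070 × 0.002564 = 2.743 mSv/h.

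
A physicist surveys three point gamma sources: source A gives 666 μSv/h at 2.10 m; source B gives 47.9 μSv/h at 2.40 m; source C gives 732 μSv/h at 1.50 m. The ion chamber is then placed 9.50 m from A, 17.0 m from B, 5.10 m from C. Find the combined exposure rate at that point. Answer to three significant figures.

96.8 μSv/h

Each source contributes Iᵢ·(dᵢ/rᵢ)²; contributions add.
A: 666 × (2.10/9.50)² = 32.54 μSv/h
B: 47.9 × (2.40/17.0)² = 0.9547 μSv/h
C: 732 × (1.50/5.10)² = 63.32 μSv/h
Total = 32.54 + 0.9547 + 63.32 = 96.81 μSv/h.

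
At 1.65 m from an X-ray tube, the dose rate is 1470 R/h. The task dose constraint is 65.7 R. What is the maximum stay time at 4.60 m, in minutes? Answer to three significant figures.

20.8 min

By the inverse-square law, rate at 4.60 m:
(1.65/4.60)² = 0.1287, so 1470 × 0.1287 = 189.2 R/h.
Stay time = 65.7 R ÷ 189.2 R/h = 0.3473 h = 20.84 min.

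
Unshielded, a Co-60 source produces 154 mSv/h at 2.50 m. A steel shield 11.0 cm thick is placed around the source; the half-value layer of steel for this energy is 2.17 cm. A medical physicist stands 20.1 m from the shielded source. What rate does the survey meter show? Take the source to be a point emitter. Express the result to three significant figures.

Distance alone: 154 × (2.50/20.1)² = 154 × 0.01547 = 2.382 mSv/h.
Shield: 11.0/2.17 = 5.069 half-value layers → attenuation 2^(−5.069) = 0.02979.
Combined: 2.382 × 0.02979 = 0.07096 mSv/h.

0.0710 mSv/h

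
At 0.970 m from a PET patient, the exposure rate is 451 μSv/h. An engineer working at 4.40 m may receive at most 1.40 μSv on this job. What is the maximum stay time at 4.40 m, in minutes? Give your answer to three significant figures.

Intensity scales as (d₁/d₂)², so rate at 4.40 m:
(0.970/4.40)² = 0.04860, so 451 × 0.04860 = 21.92 μSv/h.
Stay time = 1.40 μSv ÷ 21.92 μSv/h = 0.06387 h = 3.832 min.

3.83 min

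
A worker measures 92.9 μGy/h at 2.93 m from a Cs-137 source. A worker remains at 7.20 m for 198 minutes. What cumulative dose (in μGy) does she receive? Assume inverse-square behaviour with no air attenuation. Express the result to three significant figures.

Intensity scales as (d₁/d₂)², so rate at 7.20 m:
92.9 × (2.93/7.20)² = 92.9 × 0.1656 = 15.38 μGy/h.
Dose = rate × time = 15.38 μGy/h × 3.300 h = 50.75 μGy.

50.8 μGy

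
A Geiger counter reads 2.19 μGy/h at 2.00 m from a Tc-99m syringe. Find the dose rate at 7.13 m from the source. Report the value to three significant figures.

By the inverse-square law, the rate at 7.13 m is
(2.00/7.13)² = 0.07868, so 2.19 × 0.07868 = 0.1723 μGy/h.

0.172 μGy/h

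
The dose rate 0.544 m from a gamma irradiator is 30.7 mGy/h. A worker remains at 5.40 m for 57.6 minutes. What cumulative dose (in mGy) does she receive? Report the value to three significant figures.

0.299 mGy

Since intensity falls as 1/r², rate at 5.40 m:
(0.544/5.40)² = 0.01015, so 30.7 × 0.01015 = 0.3116 mGy/h.
Dose = rate × time = 0.3116 mGy/h × 0.9600 h = 0.2991 mGy.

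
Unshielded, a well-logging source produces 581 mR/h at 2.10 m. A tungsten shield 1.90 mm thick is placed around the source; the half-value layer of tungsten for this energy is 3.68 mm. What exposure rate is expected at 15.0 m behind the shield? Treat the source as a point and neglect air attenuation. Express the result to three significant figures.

7.96 mR/h

Distance alone: 581 × (2.10/15.0)² = 581 × 0.01960 = 11.39 mR/h.
Shield: 1.90/3.68 = 0.5163 half-value layers → attenuation 2^(−0.5163) = 0.6992.
Combined: 11.39 × 0.6992 = 7.964 mR/h.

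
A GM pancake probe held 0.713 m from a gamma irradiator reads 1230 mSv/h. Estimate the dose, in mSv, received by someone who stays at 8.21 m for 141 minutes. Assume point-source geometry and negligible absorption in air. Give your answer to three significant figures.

By the inverse-square law, rate at 8.21 m:
1230 × (0.713/8.21)² = 1230 × 0.007542 = 9.277 mSv/h.
Dose = rate × time = 9.277 mSv/h × 2.350 h = 21.80 mSv.

21.8 mSv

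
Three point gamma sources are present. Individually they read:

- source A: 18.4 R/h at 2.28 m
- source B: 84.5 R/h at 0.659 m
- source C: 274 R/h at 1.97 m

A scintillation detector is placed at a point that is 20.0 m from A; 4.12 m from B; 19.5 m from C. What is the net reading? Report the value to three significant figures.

5.20 R/h

Each source contributes Iᵢ·(dᵢ/rᵢ)²; contributions add.
A: 18.4 × (2.28/20.0)² = 0.2391 R/h
B: 84.5 × (0.659/4.12)² = 2.162 R/h
C: 274 × (1.97/19.5)² = 2.796 R/h
Total = 0.2391 + 2.162 + 2.796 = 5.197 R/h.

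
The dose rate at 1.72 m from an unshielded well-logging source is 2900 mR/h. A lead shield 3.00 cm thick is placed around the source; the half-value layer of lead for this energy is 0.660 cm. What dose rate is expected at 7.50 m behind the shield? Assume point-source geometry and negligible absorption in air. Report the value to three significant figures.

Distance alone: (1.72/7.50)² = 0.05259, so 2900 × 0.05259 = 152.5 mR/h.
Shield: 3.00/0.660 = 4.545 half-value layers → attenuation 2^(−4.545) = 0.04284.
Combined: 152.5 × 0.04284 = 6.533 mR/h.

6.53 mR/h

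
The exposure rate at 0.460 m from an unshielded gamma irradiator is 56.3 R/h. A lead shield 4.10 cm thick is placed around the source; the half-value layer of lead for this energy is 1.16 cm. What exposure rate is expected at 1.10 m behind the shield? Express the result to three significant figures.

Distance alone: (0.460/1.10)² = 0.1749, so 56.3 × 0.1749 = 9.847 R/h.
Shield: 4.10/1.16 = 3.534 half-value layers → attenuation 2^(−3.534) = 0.08633.
Combined: 9.847 × 0.08633 = 0.8501 R/h.

0.850 R/h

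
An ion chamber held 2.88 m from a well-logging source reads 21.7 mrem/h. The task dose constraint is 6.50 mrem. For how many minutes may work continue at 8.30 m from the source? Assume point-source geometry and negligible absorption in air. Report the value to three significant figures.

Using I₁d₁² = I₂d₂², rate at 8.30 m:
21.7 × (2.88/8.30)² = 21.7 × 0.1204 = 2.613 mrem/h.
Stay time = 6.50 mrem ÷ 2.613 mrem/h = 2.488 h = 149.3 min.

149 min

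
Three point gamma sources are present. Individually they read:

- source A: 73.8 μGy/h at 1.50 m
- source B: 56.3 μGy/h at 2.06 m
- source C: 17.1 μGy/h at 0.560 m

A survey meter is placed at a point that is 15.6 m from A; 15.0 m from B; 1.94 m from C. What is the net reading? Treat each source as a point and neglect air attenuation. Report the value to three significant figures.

3.17 μGy/h

Each source contributes Iᵢ·(dᵢ/rᵢ)²; contributions add.
A: 73.8 × (1.50/15.6)² = 0.6823 μGy/h
B: 56.3 × (2.06/15.0)² = 1.062 μGy/h
C: 17.1 × (0.560/1.94)² = 1.425 μGy/h
Total = 0.6823 + 1.062 + 1.425 = 3.169 μGy/h.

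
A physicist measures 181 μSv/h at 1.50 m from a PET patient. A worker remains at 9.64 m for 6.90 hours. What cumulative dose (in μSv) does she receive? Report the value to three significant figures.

Applying the 1/r² law, rate at 9.64 m:
(1.50/9.64)² = 0.02421, so 181 × 0.02421 = 4.382 μSv/h.
Dose = rate × time = 4.382 μSv/h × 6.900 h = 30.24 μSv.

30.2 μSv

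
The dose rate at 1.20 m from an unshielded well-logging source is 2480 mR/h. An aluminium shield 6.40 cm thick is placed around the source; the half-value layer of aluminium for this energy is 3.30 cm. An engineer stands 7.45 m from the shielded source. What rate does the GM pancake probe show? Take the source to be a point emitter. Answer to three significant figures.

Distance alone: 2480 × (1.20/7.45)² = 2480 × 0.02594 = 64.33 mR/h.
Shield: 6.40/3.30 = 1.939 half-value layers → attenuation 2^(−1.939) = 0.2608.
Combined: 64.33 × 0.2608 = 16.78 mR/h.

16.8 mR/h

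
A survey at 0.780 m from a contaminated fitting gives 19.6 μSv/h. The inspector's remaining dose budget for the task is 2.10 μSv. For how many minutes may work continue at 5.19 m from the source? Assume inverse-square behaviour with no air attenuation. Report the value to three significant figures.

285 min

Using I₁d₁² = I₂d₂², rate at 5.19 m:
19.6 × (0.780/5.19)² = 19.6 × 0.02259 = 0.4428 μSv/h.
Stay time = 2.10 μSv ÷ 0.4428 μSv/h = 4.743 h = 284.6 min.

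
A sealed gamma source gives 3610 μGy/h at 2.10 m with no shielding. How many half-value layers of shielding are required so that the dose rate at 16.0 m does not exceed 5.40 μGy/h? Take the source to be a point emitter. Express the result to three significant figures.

3.53 half-value layers

At 16.0 m, distance alone gives (2.10/16.0)² = 0.01723, so 3610 × 0.01723 = 62.20 μGy/h.
Further attenuation needed: 62.20/5.40 = 11.52.
n = log₂(11.52) = 3.526 half-value layers.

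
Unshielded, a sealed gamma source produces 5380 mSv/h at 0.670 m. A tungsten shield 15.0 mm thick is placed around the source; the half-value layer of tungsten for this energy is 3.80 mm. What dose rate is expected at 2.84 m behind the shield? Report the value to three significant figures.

19.4 mSv/h

Distance alone: 5380 × (0.670/2.84)² = 5380 × 0.05566 = 299.5 mSv/h.
Shield: 15.0/3.80 = 3.947 half-value layers → attenuation 2^(−3.947) = 0.06484.
Combined: 299.5 × 0.06484 = 19.42 mSv/h.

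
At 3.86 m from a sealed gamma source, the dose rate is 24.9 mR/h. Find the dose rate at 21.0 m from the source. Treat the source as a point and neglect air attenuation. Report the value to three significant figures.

Using I₁d₁² = I₂d₂², the rate at 21.0 m is
(3.86/21.0)² = 0.03379, so 24.9 × 0.03379 = 0.8414 mR/h.

0.841 mR/h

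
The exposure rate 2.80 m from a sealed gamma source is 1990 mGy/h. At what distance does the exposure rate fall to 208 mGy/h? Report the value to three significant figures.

8.66 m

By the inverse-square law, d₂ = d₁·√(I₁/I₂).
I₁/I₂ = 1990/208 = 9.567, so d₂ = 2.80 × √9.567 = 8.661 m.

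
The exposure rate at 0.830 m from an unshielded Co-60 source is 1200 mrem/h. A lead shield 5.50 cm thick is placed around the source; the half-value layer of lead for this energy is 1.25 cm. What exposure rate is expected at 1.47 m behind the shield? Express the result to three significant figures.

Distance alone: 1200 × (0.830/1.47)² = 1200 × 0.3188 = 382.6 mrem/h.
Shield: 5.50/1.25 = 4.400 half-value layers → attenuation 2^(−4.400) = 0.04737.
Combined: 382.6 × 0.04737 = 18.12 mrem/h.

18.1 mrem/h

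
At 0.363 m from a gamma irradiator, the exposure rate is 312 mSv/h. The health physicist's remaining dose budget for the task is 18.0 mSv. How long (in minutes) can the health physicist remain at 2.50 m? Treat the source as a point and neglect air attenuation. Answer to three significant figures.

By the inverse-square law, rate at 2.50 m:
312 × (0.363/2.50)² = 312 × 0.02108 = 6.577 mSv/h.
Stay time = 18.0 mSv ÷ 6.577 mSv/h = 2.737 h = 164.2 min.

164 min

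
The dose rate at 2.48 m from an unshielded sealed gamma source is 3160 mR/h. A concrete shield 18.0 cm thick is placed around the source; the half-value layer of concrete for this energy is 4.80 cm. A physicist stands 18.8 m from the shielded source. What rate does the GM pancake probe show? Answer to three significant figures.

Distance alone: 3160 × (2.48/18.8)² = 3160 × 0.01740 = 54.98 mR/h.
Shield: 18.0/4.80 = 3.750 half-value layers → attenuation 2^(−3.750) = 0.07433.
Combined: 54.98 × 0.07433 = 4.087 mR/h.

4.09 mR/h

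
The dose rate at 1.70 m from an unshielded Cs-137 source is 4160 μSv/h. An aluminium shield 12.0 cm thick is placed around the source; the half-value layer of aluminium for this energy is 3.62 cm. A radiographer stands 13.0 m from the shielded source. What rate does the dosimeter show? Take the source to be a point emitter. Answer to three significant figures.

Distance alone: 4160 × (1.70/13.0)² = 4160 × 0.01710 = 71.14 μSv/h.
Shield: 12.0/3.62 = 3.315 half-value layers → attenuation 2^(−3.315) = 0.1005.
Combined: 71.14 × 0.1005 = 7.150 μSv/h.

7.15 μSv/h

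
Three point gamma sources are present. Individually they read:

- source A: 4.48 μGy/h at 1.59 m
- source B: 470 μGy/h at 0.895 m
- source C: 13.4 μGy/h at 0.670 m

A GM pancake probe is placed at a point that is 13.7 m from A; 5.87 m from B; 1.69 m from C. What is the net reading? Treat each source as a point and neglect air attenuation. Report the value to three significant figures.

13.1 μGy/h

Each source contributes Iᵢ·(dᵢ/rᵢ)²; contributions add.
A: 4.48 × (1.59/13.7)² = 0.06034 μGy/h
B: 470 × (0.895/5.87)² = 10.93 μGy/h
C: 13.4 × (0.670/1.69)² = 2.106 μGy/h
Total = 0.06034 + 10.93 + 2.106 = 13.10 μGy/h.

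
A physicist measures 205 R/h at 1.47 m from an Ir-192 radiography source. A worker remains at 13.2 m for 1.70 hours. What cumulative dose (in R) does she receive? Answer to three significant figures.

4.32 R

Intensity scales as (d₁/d₂)², so rate at 13.2 m:
(1.47/13.2)² = 0.01240, so 205 × 0.01240 = 2.542 R/h.
Dose = rate × time = 2.542 R/h × 1.700 h = 4.321 R.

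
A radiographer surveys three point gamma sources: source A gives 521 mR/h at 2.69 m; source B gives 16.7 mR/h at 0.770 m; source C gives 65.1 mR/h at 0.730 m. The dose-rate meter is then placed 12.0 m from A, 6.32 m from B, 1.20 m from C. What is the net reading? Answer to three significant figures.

Each source contributes Iᵢ·(dᵢ/rᵢ)²; contributions add.
A: 521 × (2.69/12.0)² = 26.18 mR/h
B: 16.7 × (0.770/6.32)² = 0.2479 mR/h
C: 65.1 × (0.730/1.20)² = 24.09 mR/h
Total = 26.18 + 0.2479 + 24.09 = 50.52 mR/h.

50.5 mR/h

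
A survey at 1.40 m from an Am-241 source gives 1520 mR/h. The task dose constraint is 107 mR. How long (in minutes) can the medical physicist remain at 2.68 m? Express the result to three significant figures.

Applying the 1/r² law, rate at 2.68 m:
(1.40/2.68)² = 0.2729, so 1520 × 0.2729 = 414.8 mR/h.
Stay time = 107 mR ÷ 414.8 mR/h = 0.2580 h = 15.48 min.

15.5 min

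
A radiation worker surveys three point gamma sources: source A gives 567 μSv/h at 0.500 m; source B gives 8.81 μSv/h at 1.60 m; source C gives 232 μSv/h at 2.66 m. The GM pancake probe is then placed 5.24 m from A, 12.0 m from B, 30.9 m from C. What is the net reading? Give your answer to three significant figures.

7.04 μSv/h

Each source contributes Iᵢ·(dᵢ/rᵢ)²; contributions add.
A: 567 × (0.500/5.24)² = 5.163 μSv/h
B: 8.81 × (1.60/12.0)² = 0.1566 μSv/h
C: 232 × (2.66/30.9)² = 1.719 μSv/h
Total = 5.163 + 0.1566 + 1.719 = 7.039 μSv/h.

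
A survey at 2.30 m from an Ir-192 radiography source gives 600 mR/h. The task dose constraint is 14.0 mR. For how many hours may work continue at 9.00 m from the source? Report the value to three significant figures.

Intensity scales as (d₁/d₂)², so rate at 9.00 m:
(2.30/9.00)² = 0.06531, so 600 × 0.06531 = 39.19 mR/h.
Stay time = 14.0 mR ÷ 39.19 mR/h = 0.3572 h.

0.357 h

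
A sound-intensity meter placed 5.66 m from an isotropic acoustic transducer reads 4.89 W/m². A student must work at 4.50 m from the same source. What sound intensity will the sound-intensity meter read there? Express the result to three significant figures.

Using I₁d₁² = I₂d₂², scaling from 5.66 m to 4.50 m:
(5.66/4.50)² = 1.582, so 4.89 × 1.582 = 7.736 W/m².

7.74 W/m²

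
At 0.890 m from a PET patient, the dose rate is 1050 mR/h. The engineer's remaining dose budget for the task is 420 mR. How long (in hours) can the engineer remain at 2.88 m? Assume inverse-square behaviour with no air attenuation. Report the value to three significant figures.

Since intensity falls as 1/r², rate at 2.88 m:
(0.890/2.88)² = 0.09550, so 1050 × 0.09550 = 100.3 mR/h.
Stay time = 420 mR ÷ 100.3 mR/h = 4.187 h.

4.19 h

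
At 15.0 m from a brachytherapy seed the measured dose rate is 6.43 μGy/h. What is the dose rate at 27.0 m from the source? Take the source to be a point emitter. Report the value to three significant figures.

Intensity scales as (d₁/d₂)², so scaling from 15.0 m to 27.0 m:
6.43 × (15.0/27.0)² = 6.43 × 0.3086 = 1.984 μGy/h.

1.98 μGy/h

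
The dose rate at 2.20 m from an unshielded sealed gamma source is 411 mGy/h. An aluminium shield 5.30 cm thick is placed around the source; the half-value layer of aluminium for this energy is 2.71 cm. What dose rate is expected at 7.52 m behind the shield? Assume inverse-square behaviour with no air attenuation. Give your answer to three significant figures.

Distance alone: 411 × (2.20/7.52)² = 411 × 0.08559 = 35.18 mGy/h.
Shield: 5.30/2.71 = 1.956 half-value layers → attenuation 2^(−1.956) = 0.2577.
Combined: 35.18 × 0.2577 = 9.066 mGy/h.

9.07 mGy/h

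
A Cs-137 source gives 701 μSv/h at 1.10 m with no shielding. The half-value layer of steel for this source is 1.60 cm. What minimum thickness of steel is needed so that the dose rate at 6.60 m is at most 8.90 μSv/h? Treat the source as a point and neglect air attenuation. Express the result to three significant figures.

At 6.60 m, distance alone gives 701 × (1.10/6.60)² = 701 × 0.02778 = 19.47 μSv/h.
Further attenuation needed: 19.47/8.90 = 2.188.
n = log₂(2.188) = 1.130 half-value layers.
Thickness = 1.130 × 1.60 cm = 1.808 cm.

1.81 cm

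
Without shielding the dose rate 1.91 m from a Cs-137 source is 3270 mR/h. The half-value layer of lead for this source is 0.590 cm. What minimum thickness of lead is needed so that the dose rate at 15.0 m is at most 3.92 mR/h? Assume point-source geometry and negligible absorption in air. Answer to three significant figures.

At 15.0 m, distance alone gives (1.91/15.0)² = 0.01621, so 3270 × 0.01621 = 53.01 mR/h.
Further attenuation needed: 53.01/3.92 = 13.52.
n = log₂(13.52) = 3.757 half-value layers.
Thickness = 3.757 × 0.590 cm = 2.217 cm.

2.22 cm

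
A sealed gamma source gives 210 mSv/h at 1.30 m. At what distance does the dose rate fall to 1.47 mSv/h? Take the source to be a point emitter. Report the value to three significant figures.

Intensity scales as (d₁/d₂)², so d₂ = d₁·√(I₁/I₂).
I₁/I₂ = 210/1.47 = 142.9, so d₂ = 1.30 × √142.9 = 15.54 m.

15.5 m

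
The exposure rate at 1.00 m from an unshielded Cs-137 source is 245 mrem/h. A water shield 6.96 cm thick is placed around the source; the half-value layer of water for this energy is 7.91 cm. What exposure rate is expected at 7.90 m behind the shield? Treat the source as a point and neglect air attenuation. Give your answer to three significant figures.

2.13 mrem/h

Distance alone: 245 × (1.00/7.90)² = 245 × 0.01602 = 3.925 mrem/h.
Shield: 6.96/7.91 = 0.8799 half-value layers → attenuation 2^(−0.8799) = 0.5434.
Combined: 3.925 × 0.5434 = 2.133 mrem/h.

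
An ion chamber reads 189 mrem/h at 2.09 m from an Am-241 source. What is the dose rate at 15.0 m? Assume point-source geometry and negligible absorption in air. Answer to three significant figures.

By the inverse-square law, the rate at 15.0 m is
189 × (2.09/15.0)² = 189 × 0.01941 = 3.668 mrem/h.

3.67 mrem/h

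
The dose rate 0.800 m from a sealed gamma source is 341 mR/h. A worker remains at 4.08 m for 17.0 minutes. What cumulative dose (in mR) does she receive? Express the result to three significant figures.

Since intensity falls as 1/r², rate at 4.08 m:
341 × (0.800/4.08)² = 341 × 0.03845 = 13.11 mR/h.
Dose = rate × time = 13.11 mR/h × 0.2833 h = 3.714 mR.

3.71 mR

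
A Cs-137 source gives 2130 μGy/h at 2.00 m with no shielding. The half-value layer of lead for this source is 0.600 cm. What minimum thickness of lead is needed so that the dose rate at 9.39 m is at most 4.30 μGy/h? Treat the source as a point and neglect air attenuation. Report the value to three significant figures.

2.69 cm

At 9.39 m, distance alone gives 2130 × (2.00/9.39)² = 2130 × 0.04537 = 96.64 μGy/h.
Further attenuation needed: 96.64/4.30 = 22.47.
n = log₂(22.47) = 4.490 half-value layers.
Thickness = 4.490 × 0.600 cm = 2.694 cm.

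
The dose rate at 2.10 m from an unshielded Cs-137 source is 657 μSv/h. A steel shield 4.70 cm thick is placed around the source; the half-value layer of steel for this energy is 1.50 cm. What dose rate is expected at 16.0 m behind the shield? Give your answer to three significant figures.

1.29 μSv/h

Distance alone: (2.10/16.0)² = 0.01723, so 657 × 0.01723 = 11.32 μSv/h.
Shield: 4.70/1.50 = 3.133 half-value layers → attenuation 2^(−3.133) = 0.1140.
Combined: 11.32 × 0.1140 = 1.290 μSv/h.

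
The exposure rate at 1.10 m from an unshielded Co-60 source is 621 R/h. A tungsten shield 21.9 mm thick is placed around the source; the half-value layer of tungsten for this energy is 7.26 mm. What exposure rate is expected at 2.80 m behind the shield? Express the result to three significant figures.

11.8 R/h

Distance alone: (1.10/2.80)² = 0.1543, so 621 × 0.1543 = 95.82 R/h.
Shield: 21.9/7.26 = 3.017 half-value layers → attenuation 2^(−3.017) = 0.1235.
Combined: 95.82 × 0.1235 = 11.83 R/h.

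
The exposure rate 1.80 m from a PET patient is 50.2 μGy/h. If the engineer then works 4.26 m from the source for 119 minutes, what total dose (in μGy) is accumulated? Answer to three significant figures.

Since intensity falls as 1/r², rate at 4.26 m:
50.2 × (1.80/4.26)² = 50.2 × 0.1785 = 8.961 μGy/h.
Dose = rate × time = 8.961 μGy/h × 1.983 h = 17.77 μGy.

17.8 μGy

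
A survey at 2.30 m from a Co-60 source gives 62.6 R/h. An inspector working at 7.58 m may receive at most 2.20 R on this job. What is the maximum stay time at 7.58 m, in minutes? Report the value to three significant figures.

Applying the 1/r² law, rate at 7.58 m:
62.6 × (2.30/7.58)² = 62.6 × 0.09207 = 5.764 R/h.
Stay time = 2.20 R ÷ 5.764 R/h = 0.3817 h = 22.90 min.

22.9 min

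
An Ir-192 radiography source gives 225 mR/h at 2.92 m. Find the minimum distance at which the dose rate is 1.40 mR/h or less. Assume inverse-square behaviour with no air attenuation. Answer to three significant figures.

37.0 m

By the inverse-square law, d₂ = d₁·√(I₁/I₂).
I₁/I₂ = 225/1.40 = 160.7, so d₂ = 2.92 × √160.7 = 37.02 m.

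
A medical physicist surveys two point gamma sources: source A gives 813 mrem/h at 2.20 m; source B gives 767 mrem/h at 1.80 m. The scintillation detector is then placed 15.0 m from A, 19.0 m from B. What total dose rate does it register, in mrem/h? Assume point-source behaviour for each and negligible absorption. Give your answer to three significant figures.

24.4 mrem/h

Each source contributes Iᵢ·(dᵢ/rᵢ)²; contributions add.
A: 813 × (2.20/15.0)² = 17.49 mrem/h
B: 767 × (1.80/19.0)² = 6.884 mrem/h
Total = 17.49 + 6.884 = 24.37 mrem/h.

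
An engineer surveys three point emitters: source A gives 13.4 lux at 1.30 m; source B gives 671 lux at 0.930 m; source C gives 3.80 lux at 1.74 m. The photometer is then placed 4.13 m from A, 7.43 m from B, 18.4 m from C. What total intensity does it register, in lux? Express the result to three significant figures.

Each source contributes Iᵢ·(dᵢ/rᵢ)²; contributions add.
A: 13.4 × (1.30/4.13)² = 1.328 lux
B: 671 × (0.930/7.43)² = 10.51 lux
C: 3.80 × (1.74/18.4)² = 0.03398 lux
Total = 1.328 + 10.51 + 0.03398 = 11.87 lux.

11.9 lux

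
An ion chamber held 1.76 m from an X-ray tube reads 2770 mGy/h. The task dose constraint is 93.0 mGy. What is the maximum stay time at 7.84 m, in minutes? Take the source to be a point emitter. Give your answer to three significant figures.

40.0 min

Since intensity falls as 1/r², rate at 7.84 m:
2770 × (1.76/7.84)² = 2770 × 0.05040 = 139.6 mGy/h.
Stay time = 93.0 mGy ÷ 139.6 mGy/h = 0.6662 h = 39.97 min.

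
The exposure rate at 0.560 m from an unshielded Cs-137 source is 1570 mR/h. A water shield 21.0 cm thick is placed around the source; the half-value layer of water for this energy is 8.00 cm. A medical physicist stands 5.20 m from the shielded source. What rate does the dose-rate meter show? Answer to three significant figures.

2.95 mR/h

Distance alone: (0.560/5.20)² = 0.01160, so 1570 × 0.01160 = 18.21 mR/h.
Shield: 21.0/8.00 = 2.625 half-value layers → attenuation 2^(−2.625) = 0.1621.
Combined: 18.21 × 0.1621 = 2.952 mR/h.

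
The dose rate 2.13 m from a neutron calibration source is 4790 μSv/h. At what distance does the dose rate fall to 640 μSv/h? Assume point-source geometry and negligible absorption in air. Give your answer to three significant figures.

5.83 m

Using I₁d₁² = I₂d₂², d₂ = d₁·√(I₁/I₂).
I₁/I₂ = 4790/640 = 7.484, so d₂ = 2.13 × √7.484 = 5.827 m.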